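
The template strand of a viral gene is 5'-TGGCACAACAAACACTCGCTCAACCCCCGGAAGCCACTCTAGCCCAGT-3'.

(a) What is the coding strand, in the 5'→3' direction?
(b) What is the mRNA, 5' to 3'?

(a) The coding strand is the reverse complement of the template: complement ACCGTGTTGTTTGTGAGCGAGTTGGGGGCCTTCGGTGAGATCGGGTCA, then reverse.
(b) mRNA has the coding-strand sequence with T→U.

(a) 5′-ACTGGGCTAGAGTGGCTTCCGGGGGTTGAGCGAGTGTTTGTTGTGCCA-3′
(b) 5′-ACUGGGCUAGAGUGGCUUCCGGGGGUUGAGCGAGUGUUUGUUGUGCCA-3′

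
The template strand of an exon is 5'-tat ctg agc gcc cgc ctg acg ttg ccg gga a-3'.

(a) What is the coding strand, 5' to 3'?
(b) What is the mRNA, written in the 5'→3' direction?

(a) 5'-TTCCCGGCAACGTCAGGCGGGCGCTCAGATA-3'
(b) 5'-UUCCCGGCAACGUCAGGCGGGCGCUCAGAUA-3'

(a) The coding strand is the reverse complement of the template: complement ATAGACTCGCGGGCGGACTGCAACGGCCCTT, then reverse.
(b) mRNA has the coding-strand sequence with T→U.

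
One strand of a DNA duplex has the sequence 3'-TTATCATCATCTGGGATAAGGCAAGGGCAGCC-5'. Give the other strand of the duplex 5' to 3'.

The strand is given 3'→5', so its complement runs 5'→3' in the same left-to-right order: pair each base A↔T, G↔C.

5'-AATAGTAGTAGACCCTATTCCGTTCCCGTCGG-3'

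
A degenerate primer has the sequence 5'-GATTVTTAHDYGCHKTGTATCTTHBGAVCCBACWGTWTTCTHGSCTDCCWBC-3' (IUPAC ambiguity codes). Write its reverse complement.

5'-GVWGGHAGSCDAGAAWACWGTVGGBTCVDAAGATACAMDGCRHDTAABAATC-3'

Standard pairs A↔T, G↔C; ambiguity codes pair Y↔R, K↔M, W↔W, S↔S, B↔V, D↔H. Complement (CTAABAATDHRCGDMACATAGAADVCTBGGVTGWCAWAAGADCSGAHGGWVG), then reverse for 5'→3'.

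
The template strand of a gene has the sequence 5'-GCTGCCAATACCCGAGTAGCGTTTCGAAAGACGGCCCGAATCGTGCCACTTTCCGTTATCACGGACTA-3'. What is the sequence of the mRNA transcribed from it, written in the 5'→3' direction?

5'-UAGUCCGUGAUAACGGAAAGUGGCACGAUUCGGGCCGUCUUUCGAAACGCUACUCGGGUAUUGGCAGC-3'

RNA polymerase reads the template 3'→5' and synthesizes mRNA 5'→3' by base-pairing (A→U, T→A, G↔C). The complement of the template is CGACGGTTATGGGCTCATCGCAAAGCTTTCTGCCGGGCTTAGCACGGTGAAAGGCAATAGTGCCTGAT; antiparallel, so 5'→3' the coding strand is TAGTCCGTGATAACGGAAAGTGGCACGATTCGGGCCGTCTTTCGAAACGCTACTCGGGTATTGGCAGC. Replace T with U for the mRNA.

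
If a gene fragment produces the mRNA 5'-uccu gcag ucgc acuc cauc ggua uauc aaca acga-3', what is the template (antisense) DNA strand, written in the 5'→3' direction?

5'-TCGTTGTTGATATACCGATGGAGTGCGACTGCAGGA-3'

Replace U with T to get the coding DNA strand: TCCTGCAGTCGCACTCCATCGGTATATCAACAACGA. The template strand is its reverse complement (complement AGGACGTCAGCGTGAGGTAGCCATATAGTTGTTGCT, then reverse).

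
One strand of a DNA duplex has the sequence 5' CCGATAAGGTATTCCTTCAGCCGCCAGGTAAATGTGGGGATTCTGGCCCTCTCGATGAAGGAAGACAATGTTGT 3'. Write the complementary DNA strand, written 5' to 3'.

Pairing A↔T and G↔C gives GGCTATTCCATAAGGAAGTCGGCGGTCCATTTACACCCCTAAGACCGGGAGAGCTACTTCCTTCTGTTACAACA, running 3'→5'. Reverse for the 5'→3' convention.

5'-ACAACATTGTCTTCCTTCATCGAGAGGGCCAGAATCCCCACATTTACCTGGCGGCTGAAGGAATACCTTATCGG-3'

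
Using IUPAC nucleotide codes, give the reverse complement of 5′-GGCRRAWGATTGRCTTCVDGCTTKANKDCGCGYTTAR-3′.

Standard pairs A↔T, G↔C; ambiguity codes pair R↔Y, K↔M, W↔W, D↔H, V↔B, N↔N. Complement (CCGYYTWCTAACYGAAGBHCGAAMTNMHGCGCRAATY), then reverse for 5'→3'.

5'-YTAARCGCGHMNTMAAGCHBGAAGYCAATCWTYYGCC-3'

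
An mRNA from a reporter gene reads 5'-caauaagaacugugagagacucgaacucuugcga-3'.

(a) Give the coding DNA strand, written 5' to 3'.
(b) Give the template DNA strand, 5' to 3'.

(a) The coding strand matches the mRNA with U→T.
(b) The template strand is the reverse complement of the coding strand.

(a) 5'-CAATAAGAACTGTGAGAGACTCGAACTCTTGCGA-3'
(b) 5'-TCGCAAGAGTTCGAGTCTCTCACAGTTCTTATTG-3'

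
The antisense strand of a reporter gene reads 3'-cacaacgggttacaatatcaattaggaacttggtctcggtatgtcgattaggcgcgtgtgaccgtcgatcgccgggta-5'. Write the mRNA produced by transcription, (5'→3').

Reading the template 3'→5' as shown, RNA polymerase pairs each base (A→U, T→A, G↔C) to build mRNA 5'→3' directly.

5'-GUGUUGCCCAAUGUUAUAGUUAAUCCUUGAACCAGAGCCAUACAGCUAAUCCGCGCACACUGGCAGCUAGCGGCCCAU-3'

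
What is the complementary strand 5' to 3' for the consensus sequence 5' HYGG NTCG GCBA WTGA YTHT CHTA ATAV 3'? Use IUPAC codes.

Standard pairs A↔T, G↔C; ambiguity codes pair Y↔R, W↔W, B↔V, H↔D, N↔N. Complement (DRCCNAGCCGVTWACTRADAGDATTATB), then reverse for 5'→3'.

5'-BTATTADGADARTCAWTVGCCGANCCRD-3'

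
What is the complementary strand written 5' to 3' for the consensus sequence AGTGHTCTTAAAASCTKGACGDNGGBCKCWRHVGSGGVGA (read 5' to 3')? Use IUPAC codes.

Standard pairs A↔T, G↔C; ambiguity codes pair R↔Y, K↔M, W↔W, S↔S, B↔V, D↔H, N↔N. Complement (TCACDAGAATTTTSGAMCTGCHNCCVGMGWYDBCSCCBCT), then reverse for 5'→3'.

5'-TCBCCSCBDYWGMGVCCNHCGTCMAGSTTTTAAGADCACT-3'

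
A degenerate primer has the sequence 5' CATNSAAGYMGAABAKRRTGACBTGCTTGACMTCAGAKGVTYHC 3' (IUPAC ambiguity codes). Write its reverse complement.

5'-GDRABCMTCTGAKGTCAAGCAVGTCAYYMTVTTCKRCTTSNATG-3'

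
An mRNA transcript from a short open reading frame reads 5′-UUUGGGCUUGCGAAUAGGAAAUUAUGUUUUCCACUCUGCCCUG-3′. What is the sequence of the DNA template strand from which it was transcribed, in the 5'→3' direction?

Replace U with T to get the coding DNA strand: TTTGGGCTTGCGAATAGGAAATTATGTTTTCCACTCTGCCCTG. The template strand is its reverse complement (complement AAACCCGAACGCTTATCCTTTAATACAAAAGGTGAGACGGGAC, then reverse).

5'-CAGGGCAGAGTGGAAAACATAATTTCCTATTCGCAAGCCCAAA-3'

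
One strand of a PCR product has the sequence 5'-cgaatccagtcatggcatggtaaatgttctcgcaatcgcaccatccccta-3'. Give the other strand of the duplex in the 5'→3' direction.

The complement of CGAATCCAGTCATGGCATGGTAAATGTTCTCGCAATCGCACCATCCCCTA is GCTTAGGTCAGTACCGTACCATTTACAAGAGCGTTAGCGTGGTAGGGGAT (A↔T, G↔C). DNA strands are antiparallel, so the complementary strand runs 3'→5'; reversing gives the 5'→3' form.

5'-TAGGGGATGGTGCGATTGCGAGAACATTTACCATGCCATGACTGGATTCG-3'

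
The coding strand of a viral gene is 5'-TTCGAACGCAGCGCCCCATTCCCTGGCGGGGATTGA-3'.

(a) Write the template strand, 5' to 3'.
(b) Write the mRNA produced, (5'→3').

(a) The template strand is the reverse complement of the coding strand: complement AAGCTTGCGTCGCGGGGTAAGGGACCGCCCCTAACT, then reverse.
(b) mRNA matches the coding strand with T→U.

(a) 5'-TCAATCCCCGCCAGGGAATGGGGCGCTGCGTTCGAA-3'
(b) 5'-UUCGAACGCAGCGCCCCAUUCCCUGGCGGGGAUUGA-3'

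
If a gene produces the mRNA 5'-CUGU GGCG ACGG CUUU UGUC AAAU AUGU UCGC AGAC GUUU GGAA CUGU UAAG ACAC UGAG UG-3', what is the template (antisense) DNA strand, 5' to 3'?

Replace U with T to get the coding DNA strand: CTGTGGCGACGGCTTTTGTCAAATATGTTCGCAGACGTTTGGAACTGTTAAGACACTGAGTG. The template strand is its reverse complement (complement GACACCGCTGCCGAAAACAGTTTATACAAGCGTCTGCAAACCTTGACAATTCTGTGACTCAC, then reverse).

5′-CACTCAGTGTCTTAACAGTTCCAAACGTCTGCGAACATATTTGACAAAAGCCGTCGCCACAG-3′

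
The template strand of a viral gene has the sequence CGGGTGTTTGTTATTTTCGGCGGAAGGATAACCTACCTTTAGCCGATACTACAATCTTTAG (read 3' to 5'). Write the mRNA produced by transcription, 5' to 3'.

5′-GCCCACAAACAAUAAAAGCCGCCUUCCUAUUGGAUGGAAAUCGGCUAUGAUGUUAGAAAUC-3′

Reading the template 3'→5' as shown, RNA polymerase pairs each base (A→U, T→A, G↔C) to build mRNA 5'→3' directly.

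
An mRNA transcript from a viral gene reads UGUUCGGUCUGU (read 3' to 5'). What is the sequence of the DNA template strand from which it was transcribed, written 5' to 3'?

5′-ACAAGCCAGACA-3′

Written 5'→3' the mRNA is UGUCUGGCUUGU, so the coding DNA strand is TGTCTGGCTTGT. The template is its reverse complement.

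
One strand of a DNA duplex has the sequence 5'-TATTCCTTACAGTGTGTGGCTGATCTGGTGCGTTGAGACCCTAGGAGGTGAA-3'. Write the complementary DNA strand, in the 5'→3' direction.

Pairing A↔T and G↔C gives ATAAGGAATGTCACACACCGACTAGACCACGCAACTCTGGGATCCTCCACTT, running 3'→5'. Reverse for the 5'→3' convention.

5'-TTCACCTCCTAGGGTCTCAACGCACCAGATCAGCCACACACTGTAAGGAATA-3'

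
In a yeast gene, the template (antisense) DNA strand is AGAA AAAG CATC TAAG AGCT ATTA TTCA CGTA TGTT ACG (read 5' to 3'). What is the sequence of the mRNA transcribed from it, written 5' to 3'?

RNA polymerase reads the template 3'→5' and synthesizes mRNA 5'→3' by base-pairing (A→U, T→A, G↔C). The complement of the template is TCTTTTTCGTAGATTCTCGATAATAAGTGCATACAATGC; antiparallel, so 5'→3' the coding strand is CGTAACATACGTGAATAATAGCTCTTAGATGCTTTTTCT. Replace T with U for the mRNA.

5'-CGUAACAUACGUGAAUAAUAGCUCUUAGAUGCUUUUUCU-3'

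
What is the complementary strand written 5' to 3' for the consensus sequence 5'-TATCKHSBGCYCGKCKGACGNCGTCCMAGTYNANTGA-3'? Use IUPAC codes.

Standard pairs A↔T, G↔C; ambiguity codes pair Y↔R, M↔K, S↔S, B↔V, H↔D, N↔N. Complement (ATAGMDSVCGRGCMGMCTGCNGCAGGKTCARNTNACT), then reverse for 5'→3'.

5'-TCANTNRACTKGGACGNCGTCMGMCGRGCVSDMGATA-3'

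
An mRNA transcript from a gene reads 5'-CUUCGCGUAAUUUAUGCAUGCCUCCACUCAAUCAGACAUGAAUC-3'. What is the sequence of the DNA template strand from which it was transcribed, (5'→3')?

Replace U with T to get the coding DNA strand: CTTCGCGTAATTTATGCATGCCTCCACTCAATCAGACATGAATC. The template strand is its reverse complement (complement GAAGCGCATTAAATACGTACGGAGGTGAGTTAGTCTGTACTTAG, then reverse).

5'-GATTCATGTCTGATTGAGTGGAGGCATGCATAAATTACGCGAAG-3'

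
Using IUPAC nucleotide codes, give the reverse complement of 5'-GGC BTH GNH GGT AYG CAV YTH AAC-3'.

Standard pairs A↔T, G↔C; ambiguity codes pair Y↔R, B↔V, H↔D, N↔N. Complement (CCGVADCNDCCATRCGTBRADTTG), then reverse for 5'→3'.

5'-GTTDARBTGCRTACCDNCDAVGCC-3'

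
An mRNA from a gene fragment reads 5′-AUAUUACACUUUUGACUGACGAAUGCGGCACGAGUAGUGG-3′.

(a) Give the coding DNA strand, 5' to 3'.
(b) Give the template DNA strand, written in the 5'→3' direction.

(a) The coding strand matches the mRNA with U→T.
(b) The template strand is the reverse complement of the coding strand.

(a) 5'-ATATTACACTTTTGACTGACGAATGCGGCACGAGTAGTGG-3'
(b) 5'-CCACTACTCGTGCCGCATTCGTCAGTCAAAAGTGTAATAT-3'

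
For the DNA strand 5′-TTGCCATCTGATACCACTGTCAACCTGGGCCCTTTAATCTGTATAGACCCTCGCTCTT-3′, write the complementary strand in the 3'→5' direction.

3'-AACGGTAGACTATGGTGACAGTTGGACCCGGGAAATTAGACATATCTGGGAGCGAGAA-5'

Base-pairing A↔T, G↔C gives the complement. The complementary strand is antiparallel, so paired with a 5'→3' strand it runs 3'→5'.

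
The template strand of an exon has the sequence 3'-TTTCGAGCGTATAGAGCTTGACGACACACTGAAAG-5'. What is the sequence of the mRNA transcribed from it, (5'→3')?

Reading the template 3'→5' as shown, RNA polymerase pairs each base (A→U, T→A, G↔C) to build mRNA 5'→3' directly.

5'-AAAGCUCGCAUAUCUCGAACUGCUGUGUGACUUUC-3'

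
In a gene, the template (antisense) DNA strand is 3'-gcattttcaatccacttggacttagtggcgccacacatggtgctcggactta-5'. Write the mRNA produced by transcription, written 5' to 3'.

5′-CGUAAAAGUUAGGUGAACCUGAAUCACCGCGGUGUGUACCACGAGCCUGAAU-3′

Reading the template 3'→5' as shown, RNA polymerase pairs each base (A→U, T→A, G↔C) to build mRNA 5'→3' directly.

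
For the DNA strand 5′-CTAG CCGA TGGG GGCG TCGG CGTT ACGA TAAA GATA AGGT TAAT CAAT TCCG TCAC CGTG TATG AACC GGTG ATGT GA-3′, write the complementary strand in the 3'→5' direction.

Base-pairing A↔T, G↔C gives the complement. The complementary strand is antiparallel, so paired with a 5'→3' strand it runs 3'→5'.

3′-GATCGGCTACCCCCGCAGCCGCAATGCTATTTCTATTCCAATTAGTTAAGGCAGTGGCACATACTTGGCCACTACACT-5′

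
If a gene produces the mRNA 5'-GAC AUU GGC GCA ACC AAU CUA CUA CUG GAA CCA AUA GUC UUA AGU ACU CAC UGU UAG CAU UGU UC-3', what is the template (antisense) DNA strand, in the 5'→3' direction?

Replace U with T to get the coding DNA strand: GACATTGGCGCAACCAATCTACTACTGGAACCAATAGTCTTAAGTACTCACTGTTAGCATTGTTC. The template strand is its reverse complement (complement CTGTAACCGCGTTGGTTAGATGATGACCTTGGTTATCAGAATTCATGAGTGACAATCGTAACAAG, then reverse).

5'-GAACAATGCTAACAGTGAGTACTTAAGACTATTGGTTCCAGTAGTAGATTGGTTGCGCCAATGTC-3'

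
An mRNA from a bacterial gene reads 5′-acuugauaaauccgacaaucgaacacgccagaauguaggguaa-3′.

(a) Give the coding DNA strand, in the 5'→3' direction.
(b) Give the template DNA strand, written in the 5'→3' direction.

(a) 5'-ACTTGATAAATCCGACAATCGAACACGCCAGAATGTAGGGTAA-3'
(b) 5'-TTACCCTACATTCTGGCGTGTTCGATTGTCGGATTTATCAAGT-3'

(a) The coding strand matches the mRNA with U→T.
(b) The template strand is the reverse complement of the coding strand.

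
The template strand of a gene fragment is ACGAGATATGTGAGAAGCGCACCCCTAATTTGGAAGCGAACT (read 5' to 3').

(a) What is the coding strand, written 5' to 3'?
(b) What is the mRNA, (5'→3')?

(a) The coding strand is the reverse complement of the template: complement TGCTCTATACACTCTTCGCGTGGGGATTAAACCTTCGCTTGA, then reverse.
(b) mRNA has the coding-strand sequence with T→U.

(a) 5'-AGTTCGCTTCCAAATTAGGGGTGCGCTTCTCACATATCTCGT-3'
(b) 5'-AGUUCGCUUCCAAAUUAGGGGUGCGCUUCUCACAUAUCUCGU-3'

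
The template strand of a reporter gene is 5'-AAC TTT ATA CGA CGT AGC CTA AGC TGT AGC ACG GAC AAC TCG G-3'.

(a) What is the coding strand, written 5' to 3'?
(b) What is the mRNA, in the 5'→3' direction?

(a) 5′-CCGAGTTGTCCGTGCTACAGCTTAGGCTACGTCGTATAAAGTT-3′
(b) 5′-CCGAGUUGUCCGUGCUACAGCUUAGGCUACGUCGUAUAAAGUU-3′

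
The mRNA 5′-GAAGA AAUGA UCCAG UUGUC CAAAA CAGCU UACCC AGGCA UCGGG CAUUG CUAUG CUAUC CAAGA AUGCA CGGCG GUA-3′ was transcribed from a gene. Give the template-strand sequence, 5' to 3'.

5′-TACCGCCGTGCATTCTTGGATAGCATAGCAATGCCCGATGCCTGGGTAAGCTGTTTTGGACAACTGGATCATTTCTTC-3′

Replace U with T to get the coding DNA strand: GAAGAAATGATCCAGTTGTCCAAAACAGCTTACCCAGGCATCGGGCATTGCTATGCTATCCAAGAATGCACGGCGGTA. The template strand is its reverse complement (complement CTTCTTTACTAGGTCAACAGGTTTTGTCGAATGGGTCCGTAGCCCGTAACGATACGATAGGTTCTTACGTGCCGCCAT, then reverse).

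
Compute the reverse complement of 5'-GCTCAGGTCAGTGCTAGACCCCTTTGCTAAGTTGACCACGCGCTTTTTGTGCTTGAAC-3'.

Complement each base (A↔T, G↔C): CGAGTCCAGTCACGATCTGGGGAAACGATTCAACTGGTGCGCGAAAAACACGAACTTG. Then reverse.

5′-GTTCAAGCACAAAAAGCGCGTGGTCAACTTAGCAAAGGGGTCTAGCACTGACCTGAGC-3′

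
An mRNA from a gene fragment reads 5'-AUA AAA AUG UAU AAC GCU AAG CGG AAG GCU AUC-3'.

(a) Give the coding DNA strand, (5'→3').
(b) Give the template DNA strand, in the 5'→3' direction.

(a) The coding strand matches the mRNA with U→T.
(b) The template strand is the reverse complement of the coding strand.

(a) 5′-ATAAAAATGTATAACGCTAAGCGGAAGGCTATC-3′
(b) 5'-GATAGCCTTCCGCTTAGCGTTATACATTTTTAT-3'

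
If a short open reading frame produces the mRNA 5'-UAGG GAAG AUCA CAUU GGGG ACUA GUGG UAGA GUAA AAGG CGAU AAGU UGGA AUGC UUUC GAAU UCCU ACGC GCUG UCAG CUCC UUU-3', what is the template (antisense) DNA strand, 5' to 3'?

Replace U with T to get the coding DNA strand: TAGGGAAGATCACATTGGGGACTAGTGGTAGAGTAAAAGGCGATAAGTTGGAATGCTTTCGAATTCCTACGCGCTGTCAGCTCCTTT. The template strand is its reverse complement (complement ATCCCTTCTAGTGTAACCCCTGATCACCATCTCATTTTCCGCTATTCAACCTTACGAAAGCTTAAGGATGCGCGACAGTCGAGGAAA, then reverse).

5'-AAAGGAGCTGACAGCGCGTAGGAATTCGAAAGCATTCCAACTTATCGCCTTTTACTCTACCACTAGTCCCCAATGTGATCTTCCCTA-3'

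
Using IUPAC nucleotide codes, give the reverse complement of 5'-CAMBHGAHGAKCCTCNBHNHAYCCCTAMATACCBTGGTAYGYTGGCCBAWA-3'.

Standard pairs A↔T, G↔C; ambiguity codes pair Y↔R, M↔K, W↔W, B↔V, H↔D, N↔N. Complement (GTKVDCTDCTMGGAGNVDNDTRGGGATKTATGGVACCATRCRACCGGVTWT), then reverse for 5'→3'.

5'-TWTVGGCCARCRTACCAVGGTATKTAGGGRTDNDVNGAGGMTCDTCDVKTG-3'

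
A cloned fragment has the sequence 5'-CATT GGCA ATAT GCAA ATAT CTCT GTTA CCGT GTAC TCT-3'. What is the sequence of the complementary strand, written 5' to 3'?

The complement of CATTGGCAATATGCAAATATCTCTGTTACCGTGTACTCT is GTAACCGTTATACGTTTATAGAGACAATGGCACATGAGA (A↔T, G↔C). DNA strands are antiparallel, so the complementary strand runs 3'→5'; reversing gives the 5'→3' form.

5'-AGAGTACACGGTAACAGAGATATTTGCATATTGCCAATG-3'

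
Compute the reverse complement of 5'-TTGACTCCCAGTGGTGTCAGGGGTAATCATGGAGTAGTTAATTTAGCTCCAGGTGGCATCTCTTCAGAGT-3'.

Reading the sequence 3'→5' and pairing each base (A↔T, G↔C) gives the reverse complement directly.

5'-ACTCTGAAGAGATGCCACCTGGAGCTAAATTAACTACTCCATGATTACCCCTGACACCACTGGGAGTCAA-3'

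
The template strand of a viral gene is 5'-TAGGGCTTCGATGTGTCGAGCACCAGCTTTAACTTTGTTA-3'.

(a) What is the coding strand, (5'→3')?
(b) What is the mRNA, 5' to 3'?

(a) 5'-TAACAAAGTTAAAGCTGGTGCTCGACACATCGAAGCCCTA-3'
(b) 5'-UAACAAAGUUAAAGCUGGUGCUCGACACAUCGAAGCCCUA-3'

(a) The coding strand is the reverse complement of the template: complement ATCCCGAAGCTACACAGCTCGTGGTCGAAATTGAAACAAT, then reverse.
(b) mRNA has the coding-strand sequence with T→U.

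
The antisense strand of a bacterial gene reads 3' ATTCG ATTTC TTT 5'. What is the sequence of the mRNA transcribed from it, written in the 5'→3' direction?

Reading the template 3'→5' as shown, RNA polymerase pairs each base (A→U, T→A, G↔C) to build mRNA 5'→3' directly.

5′-UAAGCUAAAGAAA-3′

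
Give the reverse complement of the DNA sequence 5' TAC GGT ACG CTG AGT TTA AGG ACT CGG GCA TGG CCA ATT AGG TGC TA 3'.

Reading the sequence 3'→5' and pairing each base (A↔T, G↔C) gives the reverse complement directly.

5'-TAGCACCTAATTGGCCATGCCCGAGTCCTTAAACTCAGCGTACCGTA-3'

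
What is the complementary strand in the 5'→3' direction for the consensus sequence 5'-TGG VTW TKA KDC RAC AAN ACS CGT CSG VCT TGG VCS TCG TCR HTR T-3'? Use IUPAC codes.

5'-AYADYGACGASGBCCAAGBCSGACGSGTNTTGTYGHMTMAWABCCA-3'

Standard pairs A↔T, G↔C; ambiguity codes pair R↔Y, K↔M, W↔W, S↔S, D↔H, V↔B, N↔N. Complement (ACCBAWAMTMHGYTGTTNTGSGCAGSCBGAACCBGSAGCAGYDAYA), then reverse for 5'→3'.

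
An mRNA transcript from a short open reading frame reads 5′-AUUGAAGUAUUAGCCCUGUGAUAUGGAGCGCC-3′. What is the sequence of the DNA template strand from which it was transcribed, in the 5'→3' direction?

5'-GGCGCTCCATATCACAGGGCTAATACTTCAAT-3'

Replace U with T to get the coding DNA strand: ATTGAAGTATTAGCCCTGTGATATGGAGCGCC. The template strand is its reverse complement (complement TAACTTCATAATCGGGACACTATACCTCGCGG, then reverse).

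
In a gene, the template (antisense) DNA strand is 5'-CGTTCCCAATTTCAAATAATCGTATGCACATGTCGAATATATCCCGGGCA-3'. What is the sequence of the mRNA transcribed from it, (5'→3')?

5'-UGCCCGGGAUAUAUUCGACAUGUGCAUACGAUUAUUUGAAAUUGGGAACG-3'

The mRNA has the sequence of the coding strand (reverse complement of the template) with T→U. Reverse complement of CGTTCCCAATTTCAAATAATCGTATGCACATGTCGAATATATCCCGGGCA is TGCCCGGGATATATTCGACATGTGCATACGATTATTTGAAATTGGGAACG; then T→U.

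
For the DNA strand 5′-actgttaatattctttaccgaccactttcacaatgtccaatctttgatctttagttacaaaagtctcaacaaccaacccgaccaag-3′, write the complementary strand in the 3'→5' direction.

3'-TGACAATTATAAGAAATGGCTGGTGAAAGTGTTACAGGTTAGAAACTAGAAATCAATGTTTTCAGAGTTGTTGGTTGGGCTGGTTC-5'

Base-pairing A↔T, G↔C gives the complement. The complementary strand is antiparallel, so paired with a 5'→3' strand it runs 3'→5'.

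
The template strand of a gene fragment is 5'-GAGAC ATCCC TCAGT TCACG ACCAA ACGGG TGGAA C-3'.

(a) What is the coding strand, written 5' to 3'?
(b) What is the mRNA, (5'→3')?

(a) 5'-GTTCCACCCGTTTGGTCGTGAACTGAGGGATGTCTC-3'
(b) 5′-GUUCCACCCGUUUGGUCGUGAACUGAGGGAUGUCUC-3′

(a) The coding strand is the reverse complement of the template: complement CTCTGTAGGGAGTCAAGTGCTGGTTTGCCCACCTTG, then reverse.
(b) mRNA has the coding-strand sequence with T→U.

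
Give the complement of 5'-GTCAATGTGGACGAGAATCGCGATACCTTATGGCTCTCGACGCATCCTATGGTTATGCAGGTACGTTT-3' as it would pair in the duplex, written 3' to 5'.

Base-pairing A↔T, G↔C gives the complement. The complementary strand is antiparallel, so paired with a 5'→3' strand it runs 3'→5'.

3′-CAGTTACACCTGCTCTTAGCGCTATGGAATACCGAGAGCTGCGTAGGATACCAATACGTCCATGCAAA-5′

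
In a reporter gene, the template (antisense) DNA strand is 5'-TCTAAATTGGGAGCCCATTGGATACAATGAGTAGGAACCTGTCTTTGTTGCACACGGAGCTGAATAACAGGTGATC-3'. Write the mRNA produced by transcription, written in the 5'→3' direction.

RNA polymerase reads the template 3'→5' and synthesizes mRNA 5'→3' by base-pairing (A→U, T→A, G↔C). The complement of the template is AGATTTAACCCTCGGGTAACCTATGTTACTCATCCTTGGACAGAAACAACGTGTGCCTCGACTTATTGTCCACTAG; antiparallel, so 5'→3' the coding strand is GATCACCTGTTATTCAGCTCCGTGTGCAACAAAGACAGGTTCCTACTCATTGTATCCAATGGGCTCCCAATTTAGA. Replace T with U for the mRNA.

5'-GAUCACCUGUUAUUCAGCUCCGUGUGCAACAAAGACAGGUUCCUACUCAUUGUAUCCAAUGGGCUCCCAAUUUAGA-3'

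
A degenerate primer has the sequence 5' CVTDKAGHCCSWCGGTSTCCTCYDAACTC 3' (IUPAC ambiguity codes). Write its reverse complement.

5'-GAGTTHRGAGGASACCGWSGGDCTMHABG-3'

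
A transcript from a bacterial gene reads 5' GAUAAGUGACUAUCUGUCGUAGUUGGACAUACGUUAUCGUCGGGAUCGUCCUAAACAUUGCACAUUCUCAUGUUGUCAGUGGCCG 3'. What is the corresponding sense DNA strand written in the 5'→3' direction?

5'-GATAAGTGACTATCTGTCGTAGTTGGACATACGTTATCGTCGGGATCGTCCTAAACATTGCACATTCTCATGTTGTCAGTGGCCG-3'

The coding DNA strand has the same 5'→3' sequence as the mRNA with U replaced by T.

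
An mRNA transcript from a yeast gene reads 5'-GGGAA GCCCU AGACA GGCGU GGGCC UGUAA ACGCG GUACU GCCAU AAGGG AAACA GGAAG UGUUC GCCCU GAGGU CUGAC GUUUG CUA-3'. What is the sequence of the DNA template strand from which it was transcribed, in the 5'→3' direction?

5′-TAGCAAACGTCAGACCTCAGGGCGAACACTTCCTGTTTCCCTTATGGCAGTACCGCGTTTACAGGCCCACGCCTGTCTAGGGCTTCCC-3′

Replace U with T to get the coding DNA strand: GGGAAGCCCTAGACAGGCGTGGGCCTGTAAACGCGGTACTGCCATAAGGGAAACAGGAAGTGTTCGCCCTGAGGTCTGACGTTTGCTA. The template strand is its reverse complement (complement CCCTTCGGGATCTGTCCGCACCCGGACATTTGCGCCATGACGGTATTCCCTTTGTCCTTCACAAGCGGGACTCCAGACTGCAAACGAT, then reverse).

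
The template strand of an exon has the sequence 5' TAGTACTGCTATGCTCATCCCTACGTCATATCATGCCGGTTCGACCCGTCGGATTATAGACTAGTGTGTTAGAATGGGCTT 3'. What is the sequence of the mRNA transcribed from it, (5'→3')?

5'-AAGCCCAUUCUAACACACUAGUCUAUAAUCCGACGGGUCGAACCGGCAUGAUAUGACGUAGGGAUGAGCAUAGCAGUACUA-3'

RNA polymerase reads the template 3'→5' and synthesizes mRNA 5'→3' by base-pairing (A→U, T→A, G↔C). The complement of the template is ATCATGACGATACGAGTAGGGATGCAGTATAGTACGGCCAAGCTGGGCAGCCTAATATCTGATCACACAATCTTACCCGAA; antiparallel, so 5'→3' the coding strand is AAGCCCATTCTAACACACTAGTCTATAATCCGACGGGTCGAACCGGCATGATATGACGTAGGGATGAGCATAGCAGTACTA. Replace T with U for the mRNA.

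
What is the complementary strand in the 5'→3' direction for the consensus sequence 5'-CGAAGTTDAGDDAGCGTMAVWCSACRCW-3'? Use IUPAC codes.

5'-WGYGTSGWBTKACGCTHHCTHAACTTCG-3'

Standard pairs A↔T, G↔C; ambiguity codes pair R↔Y, M↔K, W↔W, S↔S, D↔H, V↔B. Complement (GCTTCAAHTCHHTCGCAKTBWGSTGYGW), then reverse for 5'→3'.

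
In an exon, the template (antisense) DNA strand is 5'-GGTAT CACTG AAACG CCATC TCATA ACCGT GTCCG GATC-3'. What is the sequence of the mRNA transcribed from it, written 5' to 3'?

5′-GAUCCGGACACGGUUAUGAGAUGGCGUUUCAGUGAUACC-3′

The mRNA has the sequence of the coding strand (reverse complement of the template) with T→U. Reverse complement of GGTATCACTGAAACGCCATCTCATAACCGTGTCCGGATC is GATCCGGACACGGTTATGAGATGGCGTTTCAGTGATACC; then T→U.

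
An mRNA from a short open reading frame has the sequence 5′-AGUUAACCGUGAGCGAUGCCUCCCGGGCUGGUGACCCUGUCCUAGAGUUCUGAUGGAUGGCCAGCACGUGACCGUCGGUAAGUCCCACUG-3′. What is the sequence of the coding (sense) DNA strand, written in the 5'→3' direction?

The coding DNA strand has the same 5'→3' sequence as the mRNA with U replaced by T.

5'-AGTTAACCGTGAGCGATGCCTCCCGGGCTGGTGACCCTGTCCTAGAGTTCTGATGGATGGCCAGCACGTGACCGTCGGTAAGTCCCACTG-3'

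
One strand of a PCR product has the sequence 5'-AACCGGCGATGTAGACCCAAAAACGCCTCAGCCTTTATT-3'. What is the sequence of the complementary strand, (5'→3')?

5'-AATAAAGGCTGAGGCGTTTTTGGGTCTACATCGCCGGTT-3'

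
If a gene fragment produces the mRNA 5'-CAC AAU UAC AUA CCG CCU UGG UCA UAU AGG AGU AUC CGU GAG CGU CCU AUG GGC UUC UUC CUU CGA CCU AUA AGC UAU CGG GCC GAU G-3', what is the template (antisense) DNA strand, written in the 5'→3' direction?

5'-CATCGGCCCGATAGCTTATAGGTCGAAGGAAGAAGCCCATAGGACGCTCACGGATACTCCTATATGACCAAGGCGGTATGTAATTGTG-3'

Replace U with T to get the coding DNA strand: CACAATTACATACCGCCTTGGTCATATAGGAGTATCCGTGAGCGTCCTATGGGCTTCTTCCTTCGACCTATAAGCTATCGGGCCGATG. The template strand is its reverse complement (complement GTGTTAATGTATGGCGGAACCAGTATATCCTCATAGGCACTCGCAGGATACCCGAAGAAGGAAGCTGGATATTCGATAGCCCGGCTAC, then reverse).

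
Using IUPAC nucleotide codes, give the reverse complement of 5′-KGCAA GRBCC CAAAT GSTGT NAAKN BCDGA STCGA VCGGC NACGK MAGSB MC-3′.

Standard pairs A↔T, G↔C; ambiguity codes pair R↔Y, M↔K, S↔S, B↔V, D↔H, N↔N. Complement (MCGTTCYVGGGTTTACSACANTTMNVGHCTSAGCTBGCCGNTGCMKTCSVKG), then reverse for 5'→3'.

5'-GKVSCTKMCGTNGCCGBTCGASTCHGVNMTTNACASCATTTGGGVYCTTGCM-3'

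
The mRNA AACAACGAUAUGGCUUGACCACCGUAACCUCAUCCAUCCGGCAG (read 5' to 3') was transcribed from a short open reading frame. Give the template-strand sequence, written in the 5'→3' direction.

5'-CTGCCGGATGGATGAGGTTACGGTGGTCAAGCCATATCGTTGTT-3'

Replace U with T to get the coding DNA strand: AACAACGATATGGCTTGACCACCGTAACCTCATCCATCCGGCAG. The template strand is its reverse complement (complement TTGTTGCTATACCGAACTGGTGGCATTGGAGTAGGTAGGCCGTC, then reverse).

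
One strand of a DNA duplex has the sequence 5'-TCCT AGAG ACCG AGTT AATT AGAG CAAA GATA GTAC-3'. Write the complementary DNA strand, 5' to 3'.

5′-GTACTATCTTTGCTCTAATTAACTCGGTCTCTAGGA-3′

Pairing A↔T and G↔C gives AGGATCTCTGGCTCAATTAATCTCGTTTCTATCATG, running 3'→5'. Reverse for the 5'→3' convention.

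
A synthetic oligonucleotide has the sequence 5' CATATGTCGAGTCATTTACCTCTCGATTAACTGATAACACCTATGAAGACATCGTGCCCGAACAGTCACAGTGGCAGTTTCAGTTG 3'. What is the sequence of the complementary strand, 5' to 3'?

The complement of CATATGTCGAGTCATTTACCTCTCGATTAACTGATAACACCTATGAAGACATCGTGCCCGAACAGTCACAGTGGCAGTTTCAGTTG is GTATACAGCTCAGTAAATGGAGAGCTAATTGACTATTGTGGATACTTCTGTAGCACGGGCTTGTCAGTGTCACCGTCAAAGTCAAC (A↔T, G↔C). DNA strands are antiparallel, so the complementary strand runs 3'→5'; reversing gives the 5'→3' form.

5'-CAACTGAAACTGCCACTGTGACTGTTCGGGCACGATGTCTTCATAGGTGTTATCAGTTAATCGAGAGGTAAATGACTCGACATATG-3'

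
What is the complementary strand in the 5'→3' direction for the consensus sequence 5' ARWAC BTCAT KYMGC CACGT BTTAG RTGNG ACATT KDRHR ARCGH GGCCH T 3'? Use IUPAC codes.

Standard pairs A↔T, G↔C; ambiguity codes pair R↔Y, M↔K, W↔W, B↔V, D↔H, N↔N. Complement (TYWTGVAGTAMRKCGGTGCAVAATCYACNCTGTAAMHYDYTYGCDCCGGDA), then reverse for 5'→3'.

5'-ADGGCCDCGYTYDYHMAATGTCNCAYCTAAVACGTGGCKRMATGAVGTWYT-3'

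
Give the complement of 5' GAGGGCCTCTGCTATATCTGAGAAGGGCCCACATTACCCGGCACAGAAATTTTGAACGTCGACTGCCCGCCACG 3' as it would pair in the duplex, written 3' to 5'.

3′-CTCCCGGAGACGATATAGACTCTTCCCGGGTGTAATGGGCCGTGTCTTTAAAACTTGCAGCTGACGGGCGGTGC-5′

Base-pairing A↔T, G↔C gives the complement. The complementary strand is antiparallel, so paired with a 5'→3' strand it runs 3'→5'.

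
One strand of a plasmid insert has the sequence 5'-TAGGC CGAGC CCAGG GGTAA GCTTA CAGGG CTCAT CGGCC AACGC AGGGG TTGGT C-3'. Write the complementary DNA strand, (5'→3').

Pairing A↔T and G↔C gives ATCCGGCTCGGGTCCCCATTCGAATGTCCCGAGTAGCCGGTTGCGTCCCCAACCAG, running 3'→5'. Reverse for the 5'→3' convention.

5'-GACCAACCCCTGCGTTGGCCGATGAGCCCTGTAAGCTTACCCCTGGGCTCGGCCTA-3'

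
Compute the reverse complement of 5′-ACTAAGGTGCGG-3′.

Reading the sequence 3'→5' and pairing each base (A↔T, G↔C) gives the reverse complement directly.

5'-CCGCACCTTAGT-3'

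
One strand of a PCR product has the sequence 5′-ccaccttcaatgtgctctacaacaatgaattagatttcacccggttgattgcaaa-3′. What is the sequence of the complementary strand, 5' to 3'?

Pairing A↔T and G↔C gives GGTGGAAGTTACACGAGATGTTGTTACTTAATCTAAAGTGGGCCAACTAACGTTT, running 3'→5'. Reverse for the 5'→3' convention.

5'-TTTGCAATCAACCGGGTGAAATCTAATTCATTGTTGTAGAGCACATTGAAGGTGG-3'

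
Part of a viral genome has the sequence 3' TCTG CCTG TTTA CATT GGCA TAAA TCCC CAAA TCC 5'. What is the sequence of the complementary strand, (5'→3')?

The strand is given 3'→5', so its complement runs 5'→3' in the same left-to-right order: pair each base A↔T, G↔C.

5'-AGACGGACAAATGTAACCGTATTTAGGGGTTTAGG-3'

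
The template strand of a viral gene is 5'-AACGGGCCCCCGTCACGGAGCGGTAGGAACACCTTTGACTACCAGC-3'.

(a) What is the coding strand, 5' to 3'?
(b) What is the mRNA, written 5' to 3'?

(a) 5'-GCTGGTAGTCAAAGGTGTTCCTACCGCTCCGTGACGGGGGCCCGTT-3'
(b) 5′-GCUGGUAGUCAAAGGUGUUCCUACCGCUCCGUGACGGGGGCCCGUU-3′

(a) The coding strand is the reverse complement of the template: complement TTGCCCGGGGGCAGTGCCTCGCCATCCTTGTGGAAACTGATGGTCG, then reverse.
(b) mRNA has the coding-strand sequence with T→U.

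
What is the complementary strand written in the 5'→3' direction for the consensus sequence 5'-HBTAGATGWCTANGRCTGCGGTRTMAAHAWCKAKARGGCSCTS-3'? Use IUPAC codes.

Standard pairs A↔T, G↔C; ambiguity codes pair R↔Y, M↔K, W↔W, S↔S, B↔V, H↔D, N↔N. Complement (DVATCTACWGATNCYGACGCCAYAKTTDTWGMTMTYCCGSGAS), then reverse for 5'→3'.

5′-SAGSGCCYTMTMGWTDTTKAYACCGCAGYCNTAGWCATCTAVD-3′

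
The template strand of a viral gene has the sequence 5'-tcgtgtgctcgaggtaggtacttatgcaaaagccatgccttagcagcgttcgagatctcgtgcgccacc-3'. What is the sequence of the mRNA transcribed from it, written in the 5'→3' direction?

The mRNA has the sequence of the coding strand (reverse complement of the template) with T→U. Reverse complement of TCGTGTGCTCGAGGTAGGTACTTATGCAAAAGCCATGCCTTAGCAGCGTTCGAGATCTCGTGCGCCACC is GGTGGCGCACGAGATCTCGAACGCTGCTAAGGCATGGCTTTTGCATAAGTACCTACCTCGAGCACACGA; then T→U.

5'-GGUGGCGCACGAGAUCUCGAACGCUGCUAAGGCAUGGCUUUUGCAUAAGUACCUACCUCGAGCACACGA-3'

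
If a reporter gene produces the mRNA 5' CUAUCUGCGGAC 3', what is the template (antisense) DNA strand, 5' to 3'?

Replace U with T to get the coding DNA strand: CTATCTGCGGAC. The template strand is its reverse complement (complement GATAGACGCCTG, then reverse).

5'-GTCCGCAGATAG-3'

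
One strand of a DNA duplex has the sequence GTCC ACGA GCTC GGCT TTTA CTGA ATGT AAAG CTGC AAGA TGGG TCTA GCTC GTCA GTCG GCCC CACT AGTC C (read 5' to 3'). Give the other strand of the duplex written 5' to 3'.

Pairing A↔T and G↔C gives CAGGTGCTCGAGCCGAAAATGACTTACATTTCGACGTTCTACCCAGATCGAGCAGTCAGCCGGGGTGATCAGG, running 3'→5'. Reverse for the 5'→3' convention.

5'-GGACTAGTGGGGCCGACTGACGAGCTAGACCCATCTTGCAGCTTTACATTCAGTAAAAGCCGAGCTCGTGGAC-3'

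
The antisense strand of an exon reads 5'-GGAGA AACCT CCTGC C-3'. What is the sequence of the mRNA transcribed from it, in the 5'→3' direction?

The mRNA has the sequence of the coding strand (reverse complement of the template) with T→U. Reverse complement of GGAGAAACCTCCTGCC is GGCAGGAGGTTTCTCC; then T→U.

5′-GGCAGGAGGUUUCUCC-3′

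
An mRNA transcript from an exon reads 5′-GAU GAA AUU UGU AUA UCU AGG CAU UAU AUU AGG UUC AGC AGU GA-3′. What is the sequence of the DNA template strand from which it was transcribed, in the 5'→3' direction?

5′-TCACTGCTGAACCTAATATAATGCCTAGATATACAAATTTCATC-3′

Replace U with T to get the coding DNA strand: GATGAAATTTGTATATCTAGGCATTATATTAGGTTCAGCAGTGA. The template strand is its reverse complement (complement CTACTTTAAACATATAGATCCGTAATATAATCCAAGTCGTCACT, then reverse).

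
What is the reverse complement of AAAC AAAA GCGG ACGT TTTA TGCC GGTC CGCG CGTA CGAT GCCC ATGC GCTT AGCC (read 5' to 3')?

5'-GGCTAAGCGCATGGGCATCGTACGCGCGGACCGGCATAAAACGTCCGCTTTTGTTT-3'

Reading the sequence 3'→5' and pairing each base (A↔T, G↔C) gives the reverse complement directly.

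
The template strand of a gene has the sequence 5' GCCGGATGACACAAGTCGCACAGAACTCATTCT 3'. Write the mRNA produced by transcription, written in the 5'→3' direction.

5'-AGAAUGAGUUCUGUGCGACUUGUGUCAUCCGGC-3'

RNA polymerase reads the template 3'→5' and synthesizes mRNA 5'→3' by base-pairing (A→U, T→A, G↔C). The complement of the template is CGGCCTACTGTGTTCAGCGTGTCTTGAGTAAGA; antiparallel, so 5'→3' the coding strand is AGAATGAGTTCTGTGCGACTTGTGTCATCCGGC. Replace T with U for the mRNA.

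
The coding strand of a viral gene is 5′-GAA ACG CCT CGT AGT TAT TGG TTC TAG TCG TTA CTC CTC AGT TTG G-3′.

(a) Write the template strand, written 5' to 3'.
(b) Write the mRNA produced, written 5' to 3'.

(a) 5'-CCAAACTGAGGAGTAACGACTAGAACCAATAACTACGAGGCGTTTC-3'
(b) 5′-GAAACGCCUCGUAGUUAUUGGUUCUAGUCGUUACUCCUCAGUUUGG-3′

(a) The template strand is the reverse complement of the coding strand: complement CTTTGCGGAGCATCAATAACCAAGATCAGCAATGAGGAGTCAAACC, then reverse.
(b) mRNA matches the coding strand with T→U.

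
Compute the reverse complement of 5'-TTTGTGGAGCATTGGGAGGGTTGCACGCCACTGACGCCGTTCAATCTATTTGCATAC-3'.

Complement each base (A↔T, G↔C): AAACACCTCGTAACCCTCCCAACGTGCGGTGACTGCGGCAAGTTAGATAAACGTATG. Then reverse.

5′-GTATGCAAATAGATTGAACGGCGTCAGTGGCGTGCAACCCTCCCAATGCTCCACAAA-3′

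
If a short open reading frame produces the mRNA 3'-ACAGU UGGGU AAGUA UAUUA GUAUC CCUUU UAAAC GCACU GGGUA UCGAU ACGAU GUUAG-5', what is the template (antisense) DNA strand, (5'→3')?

5'-TGTCAACCCATTCATATAATCATAGGGAAAATTTGCGTGACCCATAGCTATGCTACAATC-3'

Written 5'→3' the mRNA is GAUUGUAGCAUAGCUAUGGGUCACGCAAAUUUUCCCUAUGAUUAUAUGAAUGGGUUGACA, so the coding DNA strand is GATTGTAGCATAGCTATGGGTCACGCAAATTTTCCCTATGATTATATGAATGGGTTGACA. The template is its reverse complement.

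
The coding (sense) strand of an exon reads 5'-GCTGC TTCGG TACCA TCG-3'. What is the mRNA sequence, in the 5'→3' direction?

5'-GCUGCUUCGGUACCAUCG-3'

The mRNA is synthesized from the template strand, so it matches the coding strand with T replaced by U.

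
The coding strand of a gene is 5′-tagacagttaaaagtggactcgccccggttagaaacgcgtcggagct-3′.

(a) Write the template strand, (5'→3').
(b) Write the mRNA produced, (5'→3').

(a) The template strand is the reverse complement of the coding strand: complement ATCTGTCAATTTTCACCTGAGCGGGGCCAATCTTTGCGCAGCCTCGA, then reverse.
(b) mRNA matches the coding strand with T→U.

(a) 5'-AGCTCCGACGCGTTTCTAACCGGGGCGAGTCCACTTTTAACTGTCTA-3'
(b) 5′-UAGACAGUUAAAAGUGGACUCGCCCCGGUUAGAAACGCGUCGGAGCU-3′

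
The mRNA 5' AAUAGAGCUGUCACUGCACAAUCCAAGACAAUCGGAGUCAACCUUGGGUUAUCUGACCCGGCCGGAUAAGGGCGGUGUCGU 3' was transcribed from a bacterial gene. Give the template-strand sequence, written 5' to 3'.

Replace U with T to get the coding DNA strand: AATAGAGCTGTCACTGCACAATCCAAGACAATCGGAGTCAACCTTGGGTTATCTGACCCGGCCGGATAAGGGCGGTGTCGT. The template strand is its reverse complement (complement TTATCTCGACAGTGACGTGTTAGGTTCTGTTAGCCTCAGTTGGAACCCAATAGACTGGGCCGGCCTATTCCCGCCACAGCA, then reverse).

5'-ACGACACCGCCCTTATCCGGCCGGGTCAGATAACCCAAGGTTGACTCCGATTGTCTTGGATTGTGCAGTGACAGCTCTATT-3'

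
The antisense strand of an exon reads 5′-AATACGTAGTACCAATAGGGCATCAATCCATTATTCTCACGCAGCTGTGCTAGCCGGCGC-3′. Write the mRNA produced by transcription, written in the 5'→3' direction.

The mRNA has the sequence of the coding strand (reverse complement of the template) with T→U. Reverse complement of AATACGTAGTACCAATAGGGCATCAATCCATTATTCTCACGCAGCTGTGCTAGCCGGCGC is GCGCCGGCTAGCACAGCTGCGTGAGAATAATGGATTGATGCCCTATTGGTACTACGTATT; then T→U.

5'-GCGCCGGCUAGCACAGCUGCGUGAGAAUAAUGGAUUGAUGCCCUAUUGGUACUACGUAUU-3'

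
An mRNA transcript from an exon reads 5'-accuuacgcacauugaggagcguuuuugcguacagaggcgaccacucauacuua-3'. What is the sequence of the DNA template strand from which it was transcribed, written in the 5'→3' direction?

5'-TAAGTATGAGTGGTCGCCTCTGTACGCAAAAACGCTCCTCAATGTGCGTAAGGT-3'

Replace U with T to get the coding DNA strand: ACCTTACGCACATTGAGGAGCGTTTTTGCGTACAGAGGCGACCACTCATACTTA. The template strand is its reverse complement (complement TGGAATGCGTGTAACTCCTCGCAAAAACGCATGTCTCCGCTGGTGAGTATGAAT, then reverse).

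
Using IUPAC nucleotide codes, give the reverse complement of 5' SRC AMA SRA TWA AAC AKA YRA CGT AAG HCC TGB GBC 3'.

5'-GVCVCAGGDCTTACGTYRTMTGTTTWATYSTKTGYS-3'

Standard pairs A↔T, G↔C; ambiguity codes pair R↔Y, M↔K, W↔W, S↔S, B↔V, H↔D. Complement (SYGTKTSYTAWTTTGTMTRYTGCATTCDGGACVCVG), then reverse for 5'→3'.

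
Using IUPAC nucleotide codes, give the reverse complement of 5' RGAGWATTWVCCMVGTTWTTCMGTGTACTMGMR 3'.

5′-YKCKAGTACACKGAAWAACBKGGBWAATWCTCY-3′

Standard pairs A↔T, G↔C; ambiguity codes pair R↔Y, M↔K, W↔W, V↔B. Complement (YCTCWTAAWBGGKBCAAWAAGKCACATGAKCKY), then reverse for 5'→3'.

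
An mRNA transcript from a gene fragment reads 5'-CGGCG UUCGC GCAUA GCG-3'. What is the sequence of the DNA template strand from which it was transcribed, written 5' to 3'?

5'-CGCTATGCGCGAACGCCG-3'

Replace U with T to get the coding DNA strand: CGGCGTTCGCGCATAGCG. The template strand is its reverse complement (complement GCCGCAAGCGCGTATCGC, then reverse).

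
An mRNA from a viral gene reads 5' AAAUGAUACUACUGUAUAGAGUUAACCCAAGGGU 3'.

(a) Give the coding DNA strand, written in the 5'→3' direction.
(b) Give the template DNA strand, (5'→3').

(a) The coding strand matches the mRNA with U→T.
(b) The template strand is the reverse complement of the coding strand.

(a) 5'-AAATGATACTACTGTATAGAGTTAACCCAAGGGT-3'
(b) 5'-ACCCTTGGGTTAACTCTATACAGTAGTATCATTT-3'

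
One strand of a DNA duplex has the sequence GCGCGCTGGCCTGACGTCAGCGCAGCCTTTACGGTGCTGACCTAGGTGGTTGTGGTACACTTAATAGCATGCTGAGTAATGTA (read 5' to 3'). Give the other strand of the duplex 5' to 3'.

5'-TACATTACTCAGCATGCTATTAAGTGTACCACAACCACCTAGGTCAGCACCGTAAAGGCTGCGCTGACGTCAGGCCAGCGCGC-3'

Pairing A↔T and G↔C gives CGCGCGACCGGACTGCAGTCGCGTCGGAAATGCCACGACTGGATCCACCAACACCATGTGAATTATCGTACGACTCATTACAT, running 3'→5'. Reverse for the 5'→3' convention.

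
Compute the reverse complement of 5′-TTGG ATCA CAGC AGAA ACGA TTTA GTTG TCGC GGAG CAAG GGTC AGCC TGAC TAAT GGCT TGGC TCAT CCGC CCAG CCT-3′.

Complement each base (A↔T, G↔C): AACCTAGTGTCGTCTTTGCTAAATCAACAGCGCCTCGTTCCCAGTCGGACTGATTACCGAACCGAGTAGGCGGGTCGGA. Then reverse.

5'-AGGCTGGGCGGATGAGCCAAGCCATTAGTCAGGCTGACCCTTGCTCCGCGACAACTAAATCGTTTCTGCTGTGATCCAA-3'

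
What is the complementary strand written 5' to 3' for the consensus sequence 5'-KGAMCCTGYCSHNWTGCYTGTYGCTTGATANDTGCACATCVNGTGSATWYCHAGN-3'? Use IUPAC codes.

5'-NCTDGRWATSCACNBGATGTGCAHNTATCAAGCRACARGCAWNDSGRCAGGKTCM-3'

Standard pairs A↔T, G↔C; ambiguity codes pair Y↔R, M↔K, W↔W, S↔S, D↔H, V↔B, N↔N. Complement (MCTKGGACRGSDNWACGRACARCGAACTATNHACGTGTAGBNCACSTAWRGDTCN), then reverse for 5'→3'.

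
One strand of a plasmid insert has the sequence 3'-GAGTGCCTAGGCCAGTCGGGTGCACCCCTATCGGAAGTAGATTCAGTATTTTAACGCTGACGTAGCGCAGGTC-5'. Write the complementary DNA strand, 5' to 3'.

The strand is given 3'→5', so its complement runs 5'→3' in the same left-to-right order: pair each base A↔T, G↔C.

5'-CTCACGGATCCGGTCAGCCCACGTGGGGATAGCCTTCATCTAAGTCATAAAATTGCGACTGCATCGCGTCCAG-3'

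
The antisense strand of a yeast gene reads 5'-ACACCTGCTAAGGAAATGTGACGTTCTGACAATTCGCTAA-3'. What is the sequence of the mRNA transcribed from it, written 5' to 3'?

RNA polymerase reads the template 3'→5' and synthesizes mRNA 5'→3' by base-pairing (A→U, T→A, G↔C). The complement of the template is TGTGGACGATTCCTTTACACTGCAAGACTGTTAAGCGATT; antiparallel, so 5'→3' the coding strand is TTAGCGAATTGTCAGAACGTCACATTTCCTTAGCAGGTGT. Replace T with U for the mRNA.

5'-UUAGCGAAUUGUCAGAACGUCACAUUUCCUUAGCAGGUGU-3'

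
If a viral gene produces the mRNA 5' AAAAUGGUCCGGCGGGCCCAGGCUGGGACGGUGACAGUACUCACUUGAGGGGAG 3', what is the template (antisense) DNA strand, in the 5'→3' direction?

5'-CTCCCCTCAAGTGAGTACTGTCACCGTCCCAGCCTGGGCCCGCCGGACCATTTT-3'

Replace U with T to get the coding DNA strand: AAAATGGTCCGGCGGGCCCAGGCTGGGACGGTGACAGTACTCACTTGAGGGGAG. The template strand is its reverse complement (complement TTTTACCAGGCCGCCCGGGTCCGACCCTGCCACTGTCATGAGTGAACTCCCCTC, then reverse).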